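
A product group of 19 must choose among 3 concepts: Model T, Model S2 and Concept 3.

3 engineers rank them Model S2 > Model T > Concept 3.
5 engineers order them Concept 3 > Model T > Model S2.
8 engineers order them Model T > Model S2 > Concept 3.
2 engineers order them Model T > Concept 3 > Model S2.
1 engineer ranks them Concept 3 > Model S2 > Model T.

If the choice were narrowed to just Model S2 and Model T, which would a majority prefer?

Model T

Ballots ranking Model S2 above Model T: 3 + 1 = 4.
Ballots ranking Model T above Model S2: 19 − 4 = 15.
Model T wins the head-to-head 15–4.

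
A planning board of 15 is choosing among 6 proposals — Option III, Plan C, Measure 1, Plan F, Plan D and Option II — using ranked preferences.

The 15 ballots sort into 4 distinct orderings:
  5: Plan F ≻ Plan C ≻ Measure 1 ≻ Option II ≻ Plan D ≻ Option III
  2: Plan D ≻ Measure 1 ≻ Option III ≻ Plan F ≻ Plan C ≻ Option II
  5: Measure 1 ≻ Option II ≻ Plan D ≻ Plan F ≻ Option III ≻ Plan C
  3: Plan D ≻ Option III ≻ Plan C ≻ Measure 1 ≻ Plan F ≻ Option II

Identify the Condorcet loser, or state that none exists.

none

Head-to-head results (15 council members):
Option III vs Plan C: Option III, 10–5.
Option III vs Measure 1: Option III is ranked higher on 3 ballots, Measure 1 on 12. Measure 1 wins 12–3.
Option III vs Plan F: Plan F wins 10–5.
Option III vs Plan D: Option III preferred on 0 ballots; Plan D wins 15–0.
Option III vs Option II: Option II wins 10–5.
Plan C vs Measure 1: Plan C, 8–7.
Plan C vs Plan F: 3 to 12, Plan F.
Plan C vs Plan D: Plan D wins 10–5.
Plan C vs Option II: Plan C, 10–5.
Measure 1 vs Plan F: Measure 1 is ranked higher on 2+5+3 = 10 ballots, Plan F on 5. Measure 1 wins 10–5.
Measure 1 vs Plan D: Measure 1 is ranked higher on 5+5 = 10 ballots, Plan D on 5. Measure 1 wins 10–5.
Measure 1 vs Option II: Measure 1 wins 15–0.
Plan F vs Plan D: Plan F preferred on 5 ballots; Plan D wins 10–5.
Plan F–Option II: Plan F 10–5.
Plan D–Option II: Option II 10–5.
Every option wins at least one matchup (Option III beats Plan C; Plan C beats Measure 1; Measure 1 beats Option III; Plan F beats Option III; Plan D beats Option III; Option II beats Option III), so there is no Condorcet loser.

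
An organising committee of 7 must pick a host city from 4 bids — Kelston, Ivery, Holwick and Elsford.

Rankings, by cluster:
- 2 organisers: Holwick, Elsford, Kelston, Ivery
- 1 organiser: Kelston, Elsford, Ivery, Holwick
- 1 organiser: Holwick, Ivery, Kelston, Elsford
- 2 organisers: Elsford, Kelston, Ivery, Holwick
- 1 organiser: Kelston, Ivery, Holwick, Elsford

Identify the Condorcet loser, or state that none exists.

Head-to-head results (7 organisers):
Kelston vs Ivery: Kelston, 6–1.
Kelston vs Holwick: 1+2+1 = 4 for Kelston, 3 for Holwick — Kelston by 4–3.
Kelston vs Elsford: Elsford, 4–3.
Ivery vs Holwick: Ivery preferred on 1+2+1 = 4 ballots; Ivery wins 4–3.
Ivery vs Elsford: 1+1 = 2 for Ivery, 5 for Elsford — Elsford by 5–2.
Holwick vs Elsford: Holwick is ranked higher on 2+1+1 = 4 ballots, Elsford on 3. Holwick wins 4–3.
Each city has at least one pairwise win (Kelston beats Ivery; Ivery beats Holwick; Holwick beats Elsford; Elsford beats Kelston) — no Condorcet loser.

none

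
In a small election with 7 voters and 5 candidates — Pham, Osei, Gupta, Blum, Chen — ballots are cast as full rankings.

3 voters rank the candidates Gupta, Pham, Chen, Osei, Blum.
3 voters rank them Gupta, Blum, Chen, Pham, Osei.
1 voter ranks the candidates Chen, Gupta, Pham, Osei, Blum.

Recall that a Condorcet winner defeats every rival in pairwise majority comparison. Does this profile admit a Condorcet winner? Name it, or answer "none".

Head-to-head results (7 voters):
Pham vs Osei: Pham wins 7–0.
Pham vs Gupta: 0 to 7, Gupta.
Pham–Blum: Pham 4–3.
Pham vs Chen: Pham is ranked higher on 3 ballots, Chen on 4. Chen wins 4–3.
Osei vs Gupta: Gupta, 7–0.
Osei vs Blum: 4 to 3, Osei.
Osei vs Chen: 0 for Osei, 7 for Chen — Chen by 7–0.
Gupta vs Blum: 3+3+1 = 7 for Gupta, 0 for Blum — Gupta by 7–0.
Gupta–Chen: Gupta 6–1.
Blum vs Chen: Blum preferred on 3 ballots; Chen wins 4–3.
Only Gupta has no losses; Gupta is the Condorcet winner.

Gupta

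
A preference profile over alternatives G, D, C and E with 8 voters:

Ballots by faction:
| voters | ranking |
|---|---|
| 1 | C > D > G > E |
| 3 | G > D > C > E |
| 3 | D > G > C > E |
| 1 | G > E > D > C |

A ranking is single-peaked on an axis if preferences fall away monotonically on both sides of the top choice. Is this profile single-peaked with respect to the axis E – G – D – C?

Axis positions: E=1, G=2, D=3, C=4.
Faction 1 (peak C at position 4): ranking walks positions 4-3-2-1, expanding outward from the peak — single-peaked.
Faction 2 (peak G at position 2): ranking walks positions 2-3-4-1, expanding outward from the peak — single-peaked.
Faction 3 (peak D at position 3): ranking walks positions 3-2-4-1, expanding outward from the peak — single-peaked.
Faction 4 (peak G at position 2): ranking walks positions 2-1-3-4, expanding outward from the peak — single-peaked.
Every ranking is single-peaked on this axis.

yes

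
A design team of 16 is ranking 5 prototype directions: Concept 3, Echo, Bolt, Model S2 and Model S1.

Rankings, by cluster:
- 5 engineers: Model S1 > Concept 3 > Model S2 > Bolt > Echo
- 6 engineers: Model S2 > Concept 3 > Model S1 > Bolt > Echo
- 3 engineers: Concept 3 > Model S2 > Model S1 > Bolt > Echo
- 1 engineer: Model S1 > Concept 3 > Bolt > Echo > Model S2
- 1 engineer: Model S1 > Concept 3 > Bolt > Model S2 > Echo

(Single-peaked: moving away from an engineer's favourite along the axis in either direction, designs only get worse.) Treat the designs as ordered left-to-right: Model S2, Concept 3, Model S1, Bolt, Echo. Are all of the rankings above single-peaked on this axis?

yes

Axis positions: Model S2=1, Concept 3=2, Model S1=3, Bolt=4, Echo=5.
Cluster 1 (peak Model S1 at position 3): ranking walks positions 3-2-1-4-5, expanding outward from the peak — single-peaked.
Cluster 2 (peak Model S2 at position 1): ranking walks positions 1-2-3-4-5, expanding outward from the peak — single-peaked.
Cluster 3 (peak Concept 3 at position 2): ranking walks positions 2-1-3-4-5, expanding outward from the peak — single-peaked.
Cluster 4 (peak Model S1 at position 3): ranking walks positions 3-2-4-5-1, expanding outward from the peak — single-peaked.
Cluster 5 (peak Model S1 at position 3): ranking walks positions 3-2-4-1-5, expanding outward from the peak — single-peaked.
Every ranking is single-peaked on this axis.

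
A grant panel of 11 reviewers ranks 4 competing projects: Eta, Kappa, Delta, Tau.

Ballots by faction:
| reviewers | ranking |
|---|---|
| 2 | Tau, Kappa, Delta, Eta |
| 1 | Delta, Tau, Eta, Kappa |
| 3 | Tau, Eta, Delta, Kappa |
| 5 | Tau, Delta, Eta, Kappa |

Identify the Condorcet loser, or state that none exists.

Kappa

Pairwise majorities:
Eta–Kappa: Eta 9–2.
Eta vs Delta: 3 to 8, Delta.
Eta vs Tau: Tau wins 11–0.
Kappa vs Delta: Delta, 9–2.
Kappa vs Tau: Tau, 11–0.
Delta–Tau: Tau 10–1.
Only Kappa has no wins; Kappa is the Condorcet loser.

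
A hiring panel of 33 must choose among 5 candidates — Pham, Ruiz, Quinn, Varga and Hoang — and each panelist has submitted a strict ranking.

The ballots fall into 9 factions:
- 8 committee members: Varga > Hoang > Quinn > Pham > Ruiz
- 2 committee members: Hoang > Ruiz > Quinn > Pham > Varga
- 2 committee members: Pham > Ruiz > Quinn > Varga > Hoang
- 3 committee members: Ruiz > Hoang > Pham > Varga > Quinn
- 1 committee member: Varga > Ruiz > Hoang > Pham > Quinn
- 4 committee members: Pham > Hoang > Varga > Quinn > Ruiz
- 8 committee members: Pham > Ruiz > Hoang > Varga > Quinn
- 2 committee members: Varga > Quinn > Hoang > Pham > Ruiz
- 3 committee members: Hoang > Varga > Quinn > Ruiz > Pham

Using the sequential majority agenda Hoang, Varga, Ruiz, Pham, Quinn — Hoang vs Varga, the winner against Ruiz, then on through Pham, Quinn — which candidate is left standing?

Round 1: Hoang vs Varga — 20–13, Hoang advances.
Round 2: Hoang vs Ruiz — 19–14, Hoang advances.
Round 3: Hoang vs Pham — 19–14, Hoang advances.
Round 4: Hoang vs Quinn — 29–4, Hoang advances.
Hoang survives the agenda.

Hoang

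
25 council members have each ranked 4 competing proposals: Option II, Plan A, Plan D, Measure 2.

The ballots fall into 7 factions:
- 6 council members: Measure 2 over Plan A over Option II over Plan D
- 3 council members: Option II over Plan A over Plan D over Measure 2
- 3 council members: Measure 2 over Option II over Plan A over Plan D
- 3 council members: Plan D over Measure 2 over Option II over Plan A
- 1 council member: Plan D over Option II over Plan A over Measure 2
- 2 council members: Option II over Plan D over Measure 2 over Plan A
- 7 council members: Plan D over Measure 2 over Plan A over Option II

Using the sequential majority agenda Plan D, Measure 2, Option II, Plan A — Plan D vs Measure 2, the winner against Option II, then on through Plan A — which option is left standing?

Round 1: Plan D vs Measure 2 — 16–9, Plan D advances.
Round 2: Plan D vs Option II — 11–14, Option II advances.
Round 3: Option II vs Plan A — 12–13, Plan A advances.
Plan A survives the agenda.

Plan A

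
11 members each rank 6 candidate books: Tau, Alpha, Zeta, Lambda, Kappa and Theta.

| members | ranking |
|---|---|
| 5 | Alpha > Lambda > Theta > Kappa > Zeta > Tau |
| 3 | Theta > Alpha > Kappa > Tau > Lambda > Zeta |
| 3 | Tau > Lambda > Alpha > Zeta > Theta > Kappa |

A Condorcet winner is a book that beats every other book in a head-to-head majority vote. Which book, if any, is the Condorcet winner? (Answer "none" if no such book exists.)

Alpha

Head-to-head results (11 members):
Tau vs Alpha: Alpha wins 8–3.
Tau vs Zeta: Tau wins 6–5.
Tau vs Lambda: Tau wins 6–5.
Tau vs Kappa: Kappa wins 8–3.
Tau vs Theta: Theta wins 8–3.
Alpha vs Zeta: Alpha, 11–0.
Alpha vs Lambda: Alpha wins 8–3.
Alpha–Kappa: Alpha 11–0.
Alpha–Theta: Alpha 8–3.
Zeta vs Lambda: Lambda wins 11–0.
Zeta–Kappa: Kappa 8–3.
Zeta vs Theta: Theta wins 8–3.
Lambda–Kappa: Lambda 8–3.
Lambda–Theta: Lambda 8–3.
Kappa vs Theta: Theta wins 11–0.
Alpha wins every pairwise contest, so Alpha is the Condorcet winner.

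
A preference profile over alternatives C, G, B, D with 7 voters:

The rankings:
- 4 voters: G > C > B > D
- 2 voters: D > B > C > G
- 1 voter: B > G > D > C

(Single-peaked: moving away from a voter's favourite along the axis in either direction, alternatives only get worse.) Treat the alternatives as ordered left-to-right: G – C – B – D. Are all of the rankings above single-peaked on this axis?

no

Axis positions: G=1, C=2, B=3, D=4.
Ballot type 1 (peak G at position 1): ranking walks positions 1-2-3-4, expanding outward from the peak — single-peaked.
Ballot type 2 (peak D at position 4): ranking walks positions 4-3-2-1, expanding outward from the peak — single-peaked.
Ballot type 3: ranking walks positions 3-1-4-2; G is ranked above C even though C lies between G and the peak B on the axis — preferences dip and rise again. Not single-peaked.
Ballot type 3 violates single-peakedness, so the profile is not single-peaked on this axis.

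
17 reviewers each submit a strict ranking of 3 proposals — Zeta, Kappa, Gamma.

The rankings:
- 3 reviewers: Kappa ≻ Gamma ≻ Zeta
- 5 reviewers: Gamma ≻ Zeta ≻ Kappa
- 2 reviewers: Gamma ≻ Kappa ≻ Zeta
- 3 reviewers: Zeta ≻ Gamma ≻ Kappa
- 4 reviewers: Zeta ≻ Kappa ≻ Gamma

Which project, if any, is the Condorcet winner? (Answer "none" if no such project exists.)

Gamma

Pairwise majorities:
Zeta vs Kappa: 5+3+4 = 12 for Zeta, 5 for Kappa — Zeta by 12–5.
Zeta vs Gamma: Zeta preferred on 3+4 = 7 ballots; Gamma wins 10–7.
Kappa vs Gamma: 7 to 10, Gamma.
Gamma wins every pairwise contest, so Gamma is the Condorcet winner.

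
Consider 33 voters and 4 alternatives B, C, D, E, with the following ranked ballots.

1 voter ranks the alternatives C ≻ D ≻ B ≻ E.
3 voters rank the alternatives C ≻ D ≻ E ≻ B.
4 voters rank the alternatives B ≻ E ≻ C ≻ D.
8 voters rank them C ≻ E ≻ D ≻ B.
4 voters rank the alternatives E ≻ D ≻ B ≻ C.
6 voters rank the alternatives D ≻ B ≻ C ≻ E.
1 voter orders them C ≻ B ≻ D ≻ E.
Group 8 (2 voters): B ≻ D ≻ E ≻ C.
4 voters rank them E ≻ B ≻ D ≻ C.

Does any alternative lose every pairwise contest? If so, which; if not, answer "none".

Pairwise majorities:
B vs C: B wins 20–13.
B vs D: 4+1+2+4 = 11 for B, 22 for D — D by 22–11.
B vs E: 1+4+6+1+2 = 14 for B, 19 for E — E by 19–14.
C–D: C 17–16.
C vs E: 1+3+8+6+1 = 19 for C, 14 for E — C by 19–14.
D vs E: D is ranked higher on 1+3+6+1+2 = 13 ballots, E on 20. E wins 20–13.
Every alternative wins at least one matchup (B beats C; C beats D; D beats B; E beats B), so there is no Condorcet loser.

none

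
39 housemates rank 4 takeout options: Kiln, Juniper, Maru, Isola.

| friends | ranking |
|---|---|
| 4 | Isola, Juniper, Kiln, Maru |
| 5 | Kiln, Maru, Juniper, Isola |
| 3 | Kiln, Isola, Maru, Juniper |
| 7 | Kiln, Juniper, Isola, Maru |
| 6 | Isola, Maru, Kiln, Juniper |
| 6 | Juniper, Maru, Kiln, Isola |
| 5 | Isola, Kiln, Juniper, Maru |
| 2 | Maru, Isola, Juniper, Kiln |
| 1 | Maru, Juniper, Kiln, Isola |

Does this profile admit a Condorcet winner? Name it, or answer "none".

Pairwise majorities:
Kiln vs Juniper: 5+3+7+6+5 = 26 for Kiln, 13 for Juniper — Kiln by 26–13.
Kiln vs Maru: Kiln wins 24–15.
Kiln–Isola: Kiln 22–17.
Juniper vs Maru: Juniper is ranked higher on 4+7+6+5 = 22 ballots, Maru on 17. Juniper wins 22–17.
Juniper vs Isola: Isola, 20–19.
Maru vs Isola: Isola, 25–14.
Only Kiln has no losses; Kiln is the Condorcet winner.

Kiln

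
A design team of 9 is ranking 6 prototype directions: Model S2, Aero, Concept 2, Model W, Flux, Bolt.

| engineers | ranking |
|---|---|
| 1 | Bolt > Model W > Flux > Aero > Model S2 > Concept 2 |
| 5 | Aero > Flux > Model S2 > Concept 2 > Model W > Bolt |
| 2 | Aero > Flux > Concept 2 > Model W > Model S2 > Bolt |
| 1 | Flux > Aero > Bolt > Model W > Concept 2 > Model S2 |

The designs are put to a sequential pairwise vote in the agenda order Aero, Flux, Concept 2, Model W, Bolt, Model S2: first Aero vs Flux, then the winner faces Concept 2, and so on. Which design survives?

Aero

Round 1: Aero vs Flux — 7–2, Aero advances.
Round 2: Aero vs Concept 2 — 9–0, Aero advances.
Round 3: Aero vs Model W — 8–1, Aero advances.
Round 4: Aero vs Bolt — 8–1, Aero advances.
Round 5: Aero vs Model S2 — 9–0, Aero advances.
Aero survives the agenda.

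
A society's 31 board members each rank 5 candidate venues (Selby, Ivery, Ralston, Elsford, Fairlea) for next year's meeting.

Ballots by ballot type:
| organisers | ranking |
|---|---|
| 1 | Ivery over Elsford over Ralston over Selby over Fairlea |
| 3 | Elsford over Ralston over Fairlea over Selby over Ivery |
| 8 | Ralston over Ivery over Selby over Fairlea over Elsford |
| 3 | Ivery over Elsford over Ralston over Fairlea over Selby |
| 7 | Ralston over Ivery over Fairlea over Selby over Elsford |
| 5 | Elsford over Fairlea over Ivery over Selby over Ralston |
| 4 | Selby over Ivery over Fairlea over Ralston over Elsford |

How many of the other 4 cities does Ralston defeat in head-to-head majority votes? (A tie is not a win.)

Ralston against each rival (31 organisers):
Ralston vs Selby: Ralston is ranked higher on 1+3+8+3+7 = 22 ballots, Selby on 9. Ralston wins 22–9.
Ralston vs Ivery: Ralston preferred on 3+8+7 = 18 ballots; Ralston wins 18–13.
Ralston vs Elsford: Ralston, 19–12.
Ralston–Fairlea: Ralston 22–9.
Ralston beats Selby, Ivery, Elsford, Fairlea — 4 pairwise wins.

4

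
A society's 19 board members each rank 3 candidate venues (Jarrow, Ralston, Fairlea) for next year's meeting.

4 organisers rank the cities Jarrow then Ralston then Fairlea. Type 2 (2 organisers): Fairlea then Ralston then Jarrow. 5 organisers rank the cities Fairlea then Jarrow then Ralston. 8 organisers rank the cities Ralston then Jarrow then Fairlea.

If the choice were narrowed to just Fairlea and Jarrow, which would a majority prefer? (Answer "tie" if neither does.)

Jarrow

Ballots ranking Fairlea above Jarrow: 2 + 5 = 7.
Ballots ranking Jarrow above Fairlea: 19 − 7 = 12.
Jarrow wins the head-to-head 12–7.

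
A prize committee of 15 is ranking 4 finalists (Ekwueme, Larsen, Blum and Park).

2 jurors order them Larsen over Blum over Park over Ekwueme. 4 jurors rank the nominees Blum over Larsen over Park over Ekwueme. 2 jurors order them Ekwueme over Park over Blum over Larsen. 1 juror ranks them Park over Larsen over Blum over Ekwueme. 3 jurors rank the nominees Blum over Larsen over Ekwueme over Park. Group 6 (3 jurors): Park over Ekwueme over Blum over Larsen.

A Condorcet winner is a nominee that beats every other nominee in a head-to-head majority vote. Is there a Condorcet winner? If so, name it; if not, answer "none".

Check each pair by majority over 15 ballots:
Ekwueme vs Larsen: Larsen, 10–5.
Ekwueme–Blum: Blum 10–5.
Ekwueme vs Park: Park wins 10–5.
Larsen vs Blum: Blum wins 12–3.
Larsen vs Park: Larsen wins 9–6.
Blum vs Park: Blum, 9–6.
Only Blum has no losses; Blum is the Condorcet winner.

Blum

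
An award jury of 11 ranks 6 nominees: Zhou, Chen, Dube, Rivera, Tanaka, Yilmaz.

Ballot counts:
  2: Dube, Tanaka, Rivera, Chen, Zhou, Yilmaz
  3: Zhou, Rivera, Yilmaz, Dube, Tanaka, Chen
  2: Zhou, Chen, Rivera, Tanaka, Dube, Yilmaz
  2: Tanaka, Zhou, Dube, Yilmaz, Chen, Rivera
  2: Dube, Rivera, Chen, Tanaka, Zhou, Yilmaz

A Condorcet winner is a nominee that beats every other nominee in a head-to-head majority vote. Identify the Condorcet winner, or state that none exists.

Head-to-head results (11 jurors):
Zhou vs Chen: 7 to 4, Zhou.
Zhou vs Dube: 3+2+2 = 7 for Zhou, 4 for Dube — Zhou by 7–4.
Zhou vs Rivera: Zhou preferred on 3+2+2 = 7 ballots; Zhou wins 7–4.
Zhou vs Tanaka: Zhou preferred on 3+2 = 5 ballots; Tanaka wins 6–5.
Zhou vs Yilmaz: 11 to 0, Zhou.
Chen vs Dube: Chen is ranked higher on 2 ballots, Dube on 9. Dube wins 9–2.
Chen vs Rivera: Chen is ranked higher on 2+2 = 4 ballots, Rivera on 7. Rivera wins 7–4.
Chen vs Tanaka: 4 to 7, Tanaka.
Chen vs Yilmaz: Chen is ranked higher on 2+2+2 = 6 ballots, Yilmaz on 5. Chen wins 6–5.
Dube vs Rivera: Dube preferred on 2+2+2 = 6 ballots; Dube wins 6–5.
Dube vs Tanaka: 7 to 4, Dube.
Dube vs Yilmaz: Dube preferred on 2+2+2+2 = 8 ballots; Dube wins 8–3.
Rivera vs Tanaka: Rivera preferred on 3+2+2 = 7 ballots; Rivera wins 7–4.
Rivera vs Yilmaz: 9 to 2, Rivera.
Tanaka vs Yilmaz: Tanaka preferred on 2+2+2+2 = 8 ballots; Tanaka wins 8–3.
Each nominee drops at least one matchup (Zhou loses to Tanaka; Chen loses to Zhou; Dube loses to Zhou; Rivera loses to Zhou; Tanaka loses to Dube; Yilmaz loses to Zhou); the cycle Zhou beats Dube beats Tanaka beats Zhou rules out a Condorcet winner.

none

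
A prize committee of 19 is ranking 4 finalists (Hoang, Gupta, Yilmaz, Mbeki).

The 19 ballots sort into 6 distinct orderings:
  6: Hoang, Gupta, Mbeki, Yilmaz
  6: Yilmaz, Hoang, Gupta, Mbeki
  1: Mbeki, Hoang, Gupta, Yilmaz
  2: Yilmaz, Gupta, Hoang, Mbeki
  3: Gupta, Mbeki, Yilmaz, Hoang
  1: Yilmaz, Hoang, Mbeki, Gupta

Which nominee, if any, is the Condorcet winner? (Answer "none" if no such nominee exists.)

none

Head-to-head results (19 jurors):
Hoang vs Gupta: Hoang, 14–5.
Hoang–Yilmaz: Yilmaz 12–7.
Hoang vs Mbeki: Hoang wins 15–4.
Gupta vs Yilmaz: Gupta, 10–9.
Gupta vs Mbeki: Gupta, 17–2.
Yilmaz vs Mbeki: Mbeki, 10–9.
Each nominee drops at least one matchup (Hoang loses to Yilmaz; Gupta loses to Hoang; Yilmaz loses to Gupta; Mbeki loses to Hoang); the cycle Hoang beats Gupta beats Yilmaz beats Hoang rules out a Condorcet winner.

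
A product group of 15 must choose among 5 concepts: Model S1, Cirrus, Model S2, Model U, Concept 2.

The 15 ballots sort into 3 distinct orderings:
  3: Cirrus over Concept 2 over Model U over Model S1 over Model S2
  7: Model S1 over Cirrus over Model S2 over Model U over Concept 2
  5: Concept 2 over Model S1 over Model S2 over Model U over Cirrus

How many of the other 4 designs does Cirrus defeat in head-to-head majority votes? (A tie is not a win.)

Cirrus against each rival (15 engineers):
Cirrus vs Model S1: Model S1, 12–3.
Cirrus vs Model S2: Cirrus wins 10–5.
Cirrus vs Model U: Cirrus preferred on 3+7 = 10 ballots; Cirrus wins 10–5.
Cirrus vs Concept 2: Cirrus preferred on 3+7 = 10 ballots; Cirrus wins 10–5.
Cirrus beats Model S2, Model U, Concept 2; loses to Model S1 — 3 pairwise wins.

3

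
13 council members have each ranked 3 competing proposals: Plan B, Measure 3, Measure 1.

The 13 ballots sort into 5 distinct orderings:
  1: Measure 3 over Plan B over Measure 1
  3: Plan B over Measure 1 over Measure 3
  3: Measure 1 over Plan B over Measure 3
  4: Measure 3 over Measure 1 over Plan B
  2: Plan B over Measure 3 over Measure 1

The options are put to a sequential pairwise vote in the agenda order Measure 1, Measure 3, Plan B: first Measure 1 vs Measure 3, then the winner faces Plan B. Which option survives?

Plan B

Round 1: Measure 1 vs Measure 3 — 6–7, Measure 3 advances.
Round 2: Measure 3 vs Plan B — 5–8, Plan B advances.
The agenda winner is Plan B.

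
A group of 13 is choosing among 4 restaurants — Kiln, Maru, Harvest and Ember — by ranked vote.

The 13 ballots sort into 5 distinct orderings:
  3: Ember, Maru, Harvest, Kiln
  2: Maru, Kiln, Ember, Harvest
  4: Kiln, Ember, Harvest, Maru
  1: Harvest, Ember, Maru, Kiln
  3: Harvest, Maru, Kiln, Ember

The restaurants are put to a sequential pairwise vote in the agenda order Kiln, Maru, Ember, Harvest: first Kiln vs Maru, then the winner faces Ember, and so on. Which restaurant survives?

Ember

Round 1: Kiln vs Maru — 4–9, Maru advances.
Round 2: Maru vs Ember — 5–8, Ember advances.
Round 3: Ember vs Harvest — 9–4, Ember advances.
Ember survives the agenda.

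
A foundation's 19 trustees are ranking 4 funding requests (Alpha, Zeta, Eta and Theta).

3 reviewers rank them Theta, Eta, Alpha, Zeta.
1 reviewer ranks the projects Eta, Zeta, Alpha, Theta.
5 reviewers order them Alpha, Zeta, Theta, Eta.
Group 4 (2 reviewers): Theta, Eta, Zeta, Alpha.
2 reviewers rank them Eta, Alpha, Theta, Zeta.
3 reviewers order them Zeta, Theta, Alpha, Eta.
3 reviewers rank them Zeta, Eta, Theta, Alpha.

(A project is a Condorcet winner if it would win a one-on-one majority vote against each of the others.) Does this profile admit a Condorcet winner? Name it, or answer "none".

none

Pairwise majorities:
Alpha vs Zeta: 3+5+2 = 10 for Alpha, 9 for Zeta — Alpha by 10–9.
Alpha vs Eta: Eta, 11–8.
Alpha vs Theta: Theta wins 11–8.
Zeta vs Eta: Zeta is ranked higher on 5+3+3 = 11 ballots, Eta on 8. Zeta wins 11–8.
Zeta vs Theta: Zeta preferred on 1+5+3+3 = 12 ballots; Zeta wins 12–7.
Eta vs Theta: Theta, 13–6.
Every project loses at least once (Alpha loses to Eta; Zeta loses to Alpha; Eta loses to Zeta; Theta loses to Zeta). The majority relation contains the cycle Alpha → Zeta → Eta → Alpha, so there is no Condorcet winner.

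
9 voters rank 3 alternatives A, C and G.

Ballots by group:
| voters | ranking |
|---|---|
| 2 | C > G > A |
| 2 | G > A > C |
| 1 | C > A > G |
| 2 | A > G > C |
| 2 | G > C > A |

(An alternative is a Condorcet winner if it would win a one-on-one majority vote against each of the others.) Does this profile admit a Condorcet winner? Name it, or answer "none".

G

Check each pair by majority over 9 ballots:
A vs C: 4 to 5, C.
A vs G: A is ranked higher on 1+2 = 3 ballots, G on 6. G wins 6–3.
C vs G: 3 to 6, G.
Only G has no losses; G is the Condorcet winner.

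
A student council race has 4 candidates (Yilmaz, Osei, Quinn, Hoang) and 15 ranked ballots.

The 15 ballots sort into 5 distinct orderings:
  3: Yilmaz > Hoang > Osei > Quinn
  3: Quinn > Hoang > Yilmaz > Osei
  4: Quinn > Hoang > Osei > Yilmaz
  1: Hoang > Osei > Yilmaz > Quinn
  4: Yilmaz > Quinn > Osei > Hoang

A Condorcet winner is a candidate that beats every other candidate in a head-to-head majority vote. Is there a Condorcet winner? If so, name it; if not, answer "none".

none

Head-to-head results (15 voters):
Yilmaz–Osei: Yilmaz 10–5.
Yilmaz vs Quinn: Yilmaz preferred on 3+1+4 = 8 ballots; Yilmaz wins 8–7.
Yilmaz vs Hoang: Hoang wins 8–7.
Osei–Quinn: Quinn 11–4.
Osei vs Hoang: Hoang wins 11–4.
Quinn vs Hoang: 3+4+4 = 11 for Quinn, 4 for Hoang — Quinn by 11–4.
Every candidate loses at least once (Yilmaz loses to Hoang; Osei loses to Yilmaz; Quinn loses to Yilmaz; Hoang loses to Quinn). The majority relation contains the cycle Yilmaz > Quinn > Hoang > Yilmaz, so there is no Condorcet winner.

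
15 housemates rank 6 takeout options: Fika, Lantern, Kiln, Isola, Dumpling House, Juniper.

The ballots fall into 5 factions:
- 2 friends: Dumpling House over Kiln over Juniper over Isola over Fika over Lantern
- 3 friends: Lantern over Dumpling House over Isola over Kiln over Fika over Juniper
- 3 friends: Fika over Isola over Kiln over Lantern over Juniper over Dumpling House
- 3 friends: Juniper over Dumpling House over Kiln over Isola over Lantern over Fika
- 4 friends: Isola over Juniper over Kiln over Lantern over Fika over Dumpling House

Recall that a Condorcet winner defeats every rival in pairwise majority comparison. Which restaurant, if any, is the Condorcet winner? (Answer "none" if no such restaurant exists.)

Head-to-head results (15 friends):
Fika vs Lantern: Lantern, 10–5.
Fika–Kiln: Kiln 12–3.
Fika–Isola: Isola 12–3.
Fika vs Dumpling House: Dumpling House, 8–7.
Fika vs Juniper: Juniper wins 9–6.
Lantern–Kiln: Kiln 12–3.
Lantern vs Isola: Isola, 12–3.
Lantern vs Dumpling House: Lantern, 10–5.
Lantern vs Juniper: Juniper, 9–6.
Kiln–Isola: Isola 10–5.
Kiln vs Dumpling House: Dumpling House wins 8–7.
Kiln vs Juniper: Kiln wins 8–7.
Isola vs Dumpling House: Dumpling House wins 8–7.
Isola vs Juniper: Isola wins 10–5.
Dumpling House vs Juniper: Juniper, 10–5.
No restaurant is unbeaten: Fika loses to Lantern; Lantern loses to Kiln; Kiln loses to Isola; Isola loses to Dumpling House; Dumpling House loses to Lantern; Juniper loses to Kiln. In particular Lantern > Dumpling House > Kiln > Lantern is a majority cycle — no Condorcet winner exists.

none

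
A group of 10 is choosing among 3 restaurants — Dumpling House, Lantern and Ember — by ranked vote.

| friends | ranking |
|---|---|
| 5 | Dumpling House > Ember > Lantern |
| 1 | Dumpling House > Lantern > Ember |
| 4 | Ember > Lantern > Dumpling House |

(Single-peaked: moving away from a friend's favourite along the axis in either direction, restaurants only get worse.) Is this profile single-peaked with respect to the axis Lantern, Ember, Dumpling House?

no

Axis positions: Lantern=1, Ember=2, Dumpling House=3.
Faction 1 (peak Dumpling House at position 3): ranking walks positions 3-2-1, expanding outward from the peak — single-peaked.
Faction 2: ranking walks positions 3-1-2; Lantern is ranked above Ember even though Ember lies between Lantern and the peak Dumpling House on the axis — preferences dip and rise again. Not single-peaked.
Faction 3 (peak Ember at position 2): ranking walks positions 2-1-3, expanding outward from the peak — single-peaked.
Faction 2 violates single-peakedness, so the profile is not single-peaked on this axis.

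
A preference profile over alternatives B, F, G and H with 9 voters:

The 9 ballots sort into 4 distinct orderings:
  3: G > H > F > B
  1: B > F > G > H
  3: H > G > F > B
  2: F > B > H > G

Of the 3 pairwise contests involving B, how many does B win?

B against each rival (9 voters):
B vs F: F, 8–1.
B vs G: B is ranked higher on 1+2 = 3 ballots, G on 6. G wins 6–3.
B vs H: 1+2 = 3 for B, 6 for H — H by 6–3.
B beats no one; loses to F, G, H — 0 pairwise wins.

0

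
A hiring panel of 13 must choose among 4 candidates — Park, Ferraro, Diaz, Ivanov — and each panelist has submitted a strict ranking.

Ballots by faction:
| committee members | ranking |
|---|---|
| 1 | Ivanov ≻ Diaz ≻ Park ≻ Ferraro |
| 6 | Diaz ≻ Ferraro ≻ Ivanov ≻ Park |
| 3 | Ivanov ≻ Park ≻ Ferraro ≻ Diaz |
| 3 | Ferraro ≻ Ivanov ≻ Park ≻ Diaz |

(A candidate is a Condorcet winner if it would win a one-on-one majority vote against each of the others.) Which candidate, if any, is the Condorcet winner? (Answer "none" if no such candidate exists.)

none

Pairwise majorities:
Park vs Ferraro: Park is ranked higher on 1+3 = 4 ballots, Ferraro on 9. Ferraro wins 9–4.
Park vs Diaz: Diaz, 7–6.
Park–Ivanov: Ivanov 13–0.
Ferraro vs Diaz: 6 to 7, Diaz.
Ferraro vs Ivanov: Ferraro wins 9–4.
Diaz vs Ivanov: Diaz preferred on 6 ballots; Ivanov wins 7–6.
Each candidate drops at least one matchup (Park loses to Ferraro; Ferraro loses to Diaz; Diaz loses to Ivanov; Ivanov loses to Ferraro); the cycle Ferraro → Ivanov → Diaz → Ferraro rules out a Condorcet winner.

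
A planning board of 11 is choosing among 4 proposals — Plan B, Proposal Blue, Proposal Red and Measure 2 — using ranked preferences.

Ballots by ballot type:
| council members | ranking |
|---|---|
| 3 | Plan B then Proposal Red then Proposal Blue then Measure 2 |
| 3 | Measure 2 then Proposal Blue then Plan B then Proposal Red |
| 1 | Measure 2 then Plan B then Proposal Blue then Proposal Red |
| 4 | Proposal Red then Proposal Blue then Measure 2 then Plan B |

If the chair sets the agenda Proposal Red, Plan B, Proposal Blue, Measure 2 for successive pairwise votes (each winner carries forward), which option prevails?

Proposal Blue

Round 1: Proposal Red vs Plan B — 4–7, Plan B advances.
Round 2: Plan B vs Proposal Blue — 4–7, Proposal Blue advances.
Round 3: Proposal Blue vs Measure 2 — 7–4, Proposal Blue advances.
The agenda winner is Proposal Blue.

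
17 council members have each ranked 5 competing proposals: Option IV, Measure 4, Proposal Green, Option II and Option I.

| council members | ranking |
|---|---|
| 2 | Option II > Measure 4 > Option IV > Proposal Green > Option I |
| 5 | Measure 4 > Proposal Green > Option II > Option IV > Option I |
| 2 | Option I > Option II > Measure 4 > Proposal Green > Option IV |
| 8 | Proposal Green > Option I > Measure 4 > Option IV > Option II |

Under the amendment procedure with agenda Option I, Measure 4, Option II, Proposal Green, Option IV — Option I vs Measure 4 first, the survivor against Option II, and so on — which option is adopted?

Round 1: Option I vs Measure 4 — 10–7, Option I advances.
Round 2: Option I vs Option II — 10–7, Option I advances.
Round 3: Option I vs Proposal Green — 2–15, Proposal Green advances.
Round 4: Proposal Green vs Option IV — 15–2, Proposal Green advances.
The agenda winner is Proposal Green.

Proposal Green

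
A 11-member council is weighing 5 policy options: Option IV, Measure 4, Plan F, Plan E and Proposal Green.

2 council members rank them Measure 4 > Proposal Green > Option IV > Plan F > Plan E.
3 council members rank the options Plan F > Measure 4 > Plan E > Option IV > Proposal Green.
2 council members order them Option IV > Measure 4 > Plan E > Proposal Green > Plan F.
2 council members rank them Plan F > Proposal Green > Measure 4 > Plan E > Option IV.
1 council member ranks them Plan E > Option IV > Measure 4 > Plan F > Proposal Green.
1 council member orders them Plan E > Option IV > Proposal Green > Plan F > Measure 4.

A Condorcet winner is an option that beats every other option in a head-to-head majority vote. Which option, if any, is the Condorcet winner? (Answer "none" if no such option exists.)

none

Head-to-head results (11 council members):
Option IV vs Measure 4: Measure 4 wins 7–4.
Option IV vs Plan F: Option IV, 6–5.
Option IV vs Plan E: Plan E wins 7–4.
Option IV vs Proposal Green: Option IV wins 7–4.
Measure 4 vs Plan F: Plan F, 6–5.
Measure 4 vs Plan E: Measure 4 wins 9–2.
Measure 4 vs Proposal Green: Measure 4 wins 8–3.
Plan F vs Plan E: Plan F wins 7–4.
Plan F vs Proposal Green: Plan F, 6–5.
Plan E vs Proposal Green: Plan E wins 7–4.
Every option loses at least once (Option IV loses to Measure 4; Measure 4 loses to Plan F; Plan F loses to Option IV; Plan E loses to Measure 4; Proposal Green loses to Option IV). The majority relation contains the cycle Option IV → Plan F → Measure 4 → Option IV, so there is no Condorcet winner.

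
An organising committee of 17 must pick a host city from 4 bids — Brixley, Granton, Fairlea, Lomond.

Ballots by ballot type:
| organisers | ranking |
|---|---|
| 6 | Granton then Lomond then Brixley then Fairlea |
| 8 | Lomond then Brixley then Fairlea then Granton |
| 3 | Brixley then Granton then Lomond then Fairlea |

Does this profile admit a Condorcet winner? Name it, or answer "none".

none

Head-to-head results (17 organisers):
Brixley vs Granton: Brixley is ranked higher on 8+3 = 11 ballots, Granton on 6. Brixley wins 11–6.
Brixley vs Fairlea: 17 to 0, Brixley.
Brixley vs Lomond: Brixley preferred on 3 ballots; Lomond wins 14–3.
Granton vs Fairlea: Granton is ranked higher on 6+3 = 9 ballots, Fairlea on 8. Granton wins 9–8.
Granton vs Lomond: Granton preferred on 6+3 = 9 ballots; Granton wins 9–8.
Fairlea vs Lomond: 0 for Fairlea, 17 for Lomond — Lomond by 17–0.
Each city drops at least one matchup (Brixley loses to Lomond; Granton loses to Brixley; Fairlea loses to Brixley; Lomond loses to Granton); the cycle Brixley > Granton > Lomond > Brixley rules out a Condorcet winner.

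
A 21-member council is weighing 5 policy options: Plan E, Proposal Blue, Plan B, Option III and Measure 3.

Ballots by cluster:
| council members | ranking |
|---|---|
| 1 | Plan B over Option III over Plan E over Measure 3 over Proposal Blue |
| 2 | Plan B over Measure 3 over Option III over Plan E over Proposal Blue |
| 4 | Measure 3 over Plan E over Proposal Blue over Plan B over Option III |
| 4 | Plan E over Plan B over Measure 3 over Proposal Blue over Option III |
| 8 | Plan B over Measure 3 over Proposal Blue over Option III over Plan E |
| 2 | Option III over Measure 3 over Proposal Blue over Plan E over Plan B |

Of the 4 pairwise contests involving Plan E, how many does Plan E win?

Plan E against each rival (21 council members):
Plan E vs Proposal Blue: 11 to 10, Plan E.
Plan E vs Plan B: 10 to 11, Plan B.
Plan E vs Option III: Option III wins 13–8.
Plan E–Measure 3: Measure 3 16–5.
Plan E beats Proposal Blue; loses to Plan B, Option III, Measure 3 — 1 pairwise win.

1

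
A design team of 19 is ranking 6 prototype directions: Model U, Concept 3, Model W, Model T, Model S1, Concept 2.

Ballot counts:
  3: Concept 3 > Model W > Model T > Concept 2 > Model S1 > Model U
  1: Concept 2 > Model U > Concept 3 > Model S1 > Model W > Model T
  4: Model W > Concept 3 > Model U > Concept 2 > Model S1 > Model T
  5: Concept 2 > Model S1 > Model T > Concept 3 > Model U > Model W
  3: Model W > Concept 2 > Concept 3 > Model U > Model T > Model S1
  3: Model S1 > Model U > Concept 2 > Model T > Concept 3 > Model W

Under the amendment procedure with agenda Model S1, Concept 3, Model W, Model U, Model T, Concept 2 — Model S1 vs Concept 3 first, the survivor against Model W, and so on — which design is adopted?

Concept 2

Round 1: Model S1 vs Concept 3 — 8–11, Concept 3 advances.
Round 2: Concept 3 vs Model W — 12–7, Concept 3 advances.
Round 3: Concept 3 vs Model U — 15–4, Concept 3 advances.
Round 4: Concept 3 vs Model T — 11–8, Concept 3 advances.
Round 5: Concept 3 vs Concept 2 — 7–12, Concept 2 advances.
The agenda winner is Concept 2.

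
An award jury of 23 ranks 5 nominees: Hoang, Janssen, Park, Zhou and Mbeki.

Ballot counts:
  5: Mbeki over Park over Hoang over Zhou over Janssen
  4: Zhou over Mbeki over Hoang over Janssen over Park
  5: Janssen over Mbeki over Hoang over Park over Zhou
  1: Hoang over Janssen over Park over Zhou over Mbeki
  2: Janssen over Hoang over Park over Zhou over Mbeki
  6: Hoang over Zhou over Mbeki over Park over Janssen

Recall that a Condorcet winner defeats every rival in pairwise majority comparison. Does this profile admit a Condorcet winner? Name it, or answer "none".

Check each pair by majority over 23 ballots:
Hoang vs Janssen: 16 to 7, Hoang.
Hoang vs Park: Hoang is ranked higher on 4+5+1+2+6 = 18 ballots, Park on 5. Hoang wins 18–5.
Hoang vs Zhou: Hoang preferred on 5+5+1+2+6 = 19 ballots; Hoang wins 19–4.
Hoang vs Mbeki: Hoang preferred on 1+2+6 = 9 ballots; Mbeki wins 14–9.
Janssen vs Park: 12 to 11, Janssen.
Janssen vs Zhou: Janssen preferred on 5+1+2 = 8 ballots; Zhou wins 15–8.
Janssen vs Mbeki: 8 to 15, Mbeki.
Park vs Zhou: Park preferred on 5+5+1+2 = 13 ballots; Park wins 13–10.
Park vs Mbeki: 1+2 = 3 for Park, 20 for Mbeki — Mbeki by 20–3.
Zhou vs Mbeki: Zhou is ranked higher on 4+1+2+6 = 13 ballots, Mbeki on 10. Zhou wins 13–10.
No nominee is unbeaten: Hoang loses to Mbeki; Janssen loses to Hoang; Park loses to Hoang; Zhou loses to Hoang; Mbeki loses to Zhou. In particular Hoang beats Zhou beats Mbeki beats Hoang is a majority cycle — no Condorcet winner exists.

none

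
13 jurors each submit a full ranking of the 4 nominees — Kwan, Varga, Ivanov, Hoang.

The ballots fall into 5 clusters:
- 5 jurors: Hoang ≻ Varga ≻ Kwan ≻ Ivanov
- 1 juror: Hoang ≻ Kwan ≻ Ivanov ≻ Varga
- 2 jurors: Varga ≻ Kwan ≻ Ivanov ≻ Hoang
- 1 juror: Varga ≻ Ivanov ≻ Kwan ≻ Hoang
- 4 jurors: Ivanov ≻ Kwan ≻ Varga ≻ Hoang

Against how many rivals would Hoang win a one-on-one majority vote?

0

Hoang against each rival (13 jurors):
Hoang vs Kwan: 5+1 = 6 for Hoang, 7 for Kwan — Kwan by 7–6.
Hoang–Varga: Varga 7–6.
Hoang vs Ivanov: Hoang is ranked higher on 5+1 = 6 ballots, Ivanov on 7. Ivanov wins 7–6.
Hoang beats no one; loses to Kwan, Varga, Ivanov — 0 pairwise wins.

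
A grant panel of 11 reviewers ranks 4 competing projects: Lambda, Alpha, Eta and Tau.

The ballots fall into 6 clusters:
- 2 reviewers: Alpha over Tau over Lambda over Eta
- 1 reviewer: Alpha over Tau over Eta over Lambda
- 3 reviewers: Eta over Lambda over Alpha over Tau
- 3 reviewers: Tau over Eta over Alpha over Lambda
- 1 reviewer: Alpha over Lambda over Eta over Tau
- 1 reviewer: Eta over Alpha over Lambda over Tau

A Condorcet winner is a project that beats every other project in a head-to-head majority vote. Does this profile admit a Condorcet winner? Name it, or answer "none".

none

Check each pair by majority over 11 ballots:
Lambda vs Alpha: 3 for Lambda, 8 for Alpha — Alpha by 8–3.
Lambda vs Eta: Eta wins 8–3.
Lambda vs Tau: 5 to 6, Tau.
Alpha–Eta: Eta 7–4.
Alpha vs Tau: 2+1+3+1+1 = 8 for Alpha, 3 for Tau — Alpha by 8–3.
Eta vs Tau: Eta preferred on 3+1+1 = 5 ballots; Tau wins 6–5.
No project is unbeaten: Lambda loses to Alpha; Alpha loses to Eta; Eta loses to Tau; Tau loses to Alpha. In particular Alpha > Tau > Eta > Alpha is a majority cycle — no Condorcet winner exists.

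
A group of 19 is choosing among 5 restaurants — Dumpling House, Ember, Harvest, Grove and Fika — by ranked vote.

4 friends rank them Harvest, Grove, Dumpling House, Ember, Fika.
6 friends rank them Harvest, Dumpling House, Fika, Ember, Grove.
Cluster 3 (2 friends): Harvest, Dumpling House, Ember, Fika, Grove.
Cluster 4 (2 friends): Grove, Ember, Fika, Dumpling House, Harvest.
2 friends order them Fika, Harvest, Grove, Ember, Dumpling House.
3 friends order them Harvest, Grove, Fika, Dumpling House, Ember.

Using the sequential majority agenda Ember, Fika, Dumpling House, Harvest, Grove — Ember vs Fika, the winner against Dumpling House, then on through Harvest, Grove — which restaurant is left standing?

Round 1: Ember vs Fika — 8–11, Fika advances.
Round 2: Fika vs Dumpling House — 7–12, Dumpling House advances.
Round 3: Dumpling House vs Harvest — 2–17, Harvest advances.
Round 4: Harvest vs Grove — 17–2, Harvest advances.
Harvest survives the agenda.

Harvest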